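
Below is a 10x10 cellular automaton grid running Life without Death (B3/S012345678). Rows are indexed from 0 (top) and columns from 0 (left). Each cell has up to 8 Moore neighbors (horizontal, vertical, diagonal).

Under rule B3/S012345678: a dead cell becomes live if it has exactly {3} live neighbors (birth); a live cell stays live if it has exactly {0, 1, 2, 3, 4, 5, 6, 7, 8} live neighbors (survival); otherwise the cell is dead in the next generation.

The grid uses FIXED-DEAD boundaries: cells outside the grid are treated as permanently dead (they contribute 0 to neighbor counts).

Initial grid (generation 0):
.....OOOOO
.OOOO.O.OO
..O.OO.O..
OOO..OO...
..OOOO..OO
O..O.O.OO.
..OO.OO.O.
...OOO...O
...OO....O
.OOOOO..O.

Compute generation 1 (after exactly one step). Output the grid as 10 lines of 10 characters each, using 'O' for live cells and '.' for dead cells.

Simulating step by step:
Generation 0 (given above): 50 live cells
Generation 1: 63 live cells
(generation 1 grid is the final answer)

Answer: ..OOOOOOOO
.OOOO.O.OO
O.O.OO.OO.
OOO..OOOO.
O.OOOO..OO
OO.O.O.OO.
..OO.OO.OO
...OOOO.OO
...OO...OO
.OOOOO..O.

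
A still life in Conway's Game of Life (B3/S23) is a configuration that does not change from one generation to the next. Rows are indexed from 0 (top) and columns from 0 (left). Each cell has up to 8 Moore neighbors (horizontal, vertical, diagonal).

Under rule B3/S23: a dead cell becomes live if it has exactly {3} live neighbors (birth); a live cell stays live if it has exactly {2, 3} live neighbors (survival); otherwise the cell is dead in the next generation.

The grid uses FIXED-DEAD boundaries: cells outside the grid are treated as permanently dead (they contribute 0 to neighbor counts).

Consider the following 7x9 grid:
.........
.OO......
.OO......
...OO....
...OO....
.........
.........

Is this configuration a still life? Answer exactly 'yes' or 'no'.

Compute generation 1 and compare to generation 0 (given above):
Generation 1:
.........
.OO......
.O.......
....O....
...OO....
.........
.........
Cell (2,2) differs: gen0=1 vs gen1=0 -> NOT a still life.

Answer: no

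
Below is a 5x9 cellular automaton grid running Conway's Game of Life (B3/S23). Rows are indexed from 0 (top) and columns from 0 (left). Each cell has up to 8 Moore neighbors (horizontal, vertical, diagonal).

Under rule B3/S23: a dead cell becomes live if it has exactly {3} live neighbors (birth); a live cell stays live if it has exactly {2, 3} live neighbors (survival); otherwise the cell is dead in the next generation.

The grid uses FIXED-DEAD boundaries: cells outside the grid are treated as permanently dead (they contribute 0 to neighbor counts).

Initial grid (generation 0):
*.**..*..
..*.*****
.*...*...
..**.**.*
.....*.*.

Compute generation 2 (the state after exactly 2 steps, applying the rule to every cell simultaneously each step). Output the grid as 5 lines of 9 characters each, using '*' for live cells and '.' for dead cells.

Answer: .**.**...
....**.*.
.***..***
....**.**
....**...

Derivation:
Simulating step by step:
Generation 0 (given above): 19 live cells
Generation 1: 16 live cells
.****.*..
..*.*..*.
.*......*
..*..*.*.
....**.*.
Generation 2: 19 live cells
(generation 2 grid is the final answer)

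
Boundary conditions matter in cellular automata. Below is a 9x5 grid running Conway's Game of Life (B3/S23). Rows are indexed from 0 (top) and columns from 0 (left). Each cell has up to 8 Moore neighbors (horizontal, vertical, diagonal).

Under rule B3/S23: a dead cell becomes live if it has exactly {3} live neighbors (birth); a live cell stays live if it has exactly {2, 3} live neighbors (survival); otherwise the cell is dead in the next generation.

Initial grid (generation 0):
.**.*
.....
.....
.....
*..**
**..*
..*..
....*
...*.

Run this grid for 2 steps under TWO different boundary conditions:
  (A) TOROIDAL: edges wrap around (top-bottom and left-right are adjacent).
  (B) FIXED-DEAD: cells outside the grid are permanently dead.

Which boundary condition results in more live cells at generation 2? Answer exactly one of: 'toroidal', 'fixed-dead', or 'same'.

Answer: toroidal

Derivation:
Under TOROIDAL boundary, generation 2:
.**..
.....
.....
.....
**.*.
.*..*
**.**
.*...
.*...
Population = 13

Under FIXED-DEAD boundary, generation 2:
.....
.....
.....
.....
*..**
....*
**.**
..*..
.....
Population = 9

Comparison: toroidal=13, fixed-dead=9 -> toroidal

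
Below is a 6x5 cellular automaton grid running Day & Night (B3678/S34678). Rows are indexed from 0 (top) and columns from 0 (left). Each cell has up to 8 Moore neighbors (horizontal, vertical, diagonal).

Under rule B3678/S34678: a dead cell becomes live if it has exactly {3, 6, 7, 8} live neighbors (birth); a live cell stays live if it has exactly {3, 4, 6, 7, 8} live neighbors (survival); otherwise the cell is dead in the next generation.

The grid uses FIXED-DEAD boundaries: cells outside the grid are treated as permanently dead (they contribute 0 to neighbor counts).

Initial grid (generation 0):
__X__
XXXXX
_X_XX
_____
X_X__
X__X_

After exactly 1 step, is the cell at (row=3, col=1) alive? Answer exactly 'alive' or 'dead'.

Answer: alive

Derivation:
Simulating step by step:
Generation 0 (given above): 13 live cells
Generation 1: 12 live cells
__X__
_X__X
XX_XX
_XXX_
_X___
_X___

Cell (3,1) at generation 1: 1 -> alive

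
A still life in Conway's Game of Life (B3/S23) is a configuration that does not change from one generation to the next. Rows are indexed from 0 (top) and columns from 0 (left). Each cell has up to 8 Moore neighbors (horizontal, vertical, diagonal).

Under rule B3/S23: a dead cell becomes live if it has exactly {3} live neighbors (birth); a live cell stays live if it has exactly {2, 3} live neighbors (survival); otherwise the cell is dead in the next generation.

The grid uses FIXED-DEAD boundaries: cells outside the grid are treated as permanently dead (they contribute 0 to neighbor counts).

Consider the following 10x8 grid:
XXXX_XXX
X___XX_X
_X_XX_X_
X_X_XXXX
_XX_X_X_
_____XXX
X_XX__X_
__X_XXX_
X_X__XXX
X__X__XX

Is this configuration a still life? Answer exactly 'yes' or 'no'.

Answer: no

Derivation:
Compute generation 1 and compare to generation 0 (given above):
Generation 1:
XXXX_X_X
X______X
XXX_____
X______X
_XX_X___
____X__X
_XXX____
__X_X___
__X_____
_X___X_X
Cell (0,6) differs: gen0=1 vs gen1=0 -> NOT a still life.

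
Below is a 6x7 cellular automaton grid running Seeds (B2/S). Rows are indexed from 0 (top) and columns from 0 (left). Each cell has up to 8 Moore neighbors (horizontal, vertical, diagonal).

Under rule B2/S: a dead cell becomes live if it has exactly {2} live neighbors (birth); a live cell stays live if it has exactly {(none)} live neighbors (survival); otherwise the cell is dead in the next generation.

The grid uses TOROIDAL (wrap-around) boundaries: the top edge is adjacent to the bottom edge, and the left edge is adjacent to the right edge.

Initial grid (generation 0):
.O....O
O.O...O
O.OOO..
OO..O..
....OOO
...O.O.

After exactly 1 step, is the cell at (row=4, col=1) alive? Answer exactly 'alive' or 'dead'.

Simulating step by step:
Generation 0 (given above): 17 live cells
Generation 1: 6 live cells
...OO..
....O..
.......
.......
.OO....
..O....

Cell (4,1) at generation 1: 1 -> alive

Answer: alive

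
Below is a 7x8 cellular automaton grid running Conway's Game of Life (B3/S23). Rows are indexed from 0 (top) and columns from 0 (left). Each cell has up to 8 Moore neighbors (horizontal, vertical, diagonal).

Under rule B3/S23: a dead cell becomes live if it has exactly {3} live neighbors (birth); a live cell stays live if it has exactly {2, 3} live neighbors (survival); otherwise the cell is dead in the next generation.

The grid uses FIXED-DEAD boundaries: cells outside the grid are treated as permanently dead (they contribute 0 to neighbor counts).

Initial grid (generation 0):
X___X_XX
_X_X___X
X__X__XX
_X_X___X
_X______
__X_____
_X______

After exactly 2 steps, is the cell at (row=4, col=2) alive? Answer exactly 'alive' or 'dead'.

Simulating step by step:
Generation 0 (given above): 17 live cells
Generation 1: 21 live cells
______XX
XXXXXX__
XX_XX_XX
XX____XX
_X______
_XX_____
________
Generation 2: 13 live cells
_XXXXXX_
X_______
_______X
_____XXX
________
_XX_____
________

Cell (4,2) at generation 2: 0 -> dead

Answer: dead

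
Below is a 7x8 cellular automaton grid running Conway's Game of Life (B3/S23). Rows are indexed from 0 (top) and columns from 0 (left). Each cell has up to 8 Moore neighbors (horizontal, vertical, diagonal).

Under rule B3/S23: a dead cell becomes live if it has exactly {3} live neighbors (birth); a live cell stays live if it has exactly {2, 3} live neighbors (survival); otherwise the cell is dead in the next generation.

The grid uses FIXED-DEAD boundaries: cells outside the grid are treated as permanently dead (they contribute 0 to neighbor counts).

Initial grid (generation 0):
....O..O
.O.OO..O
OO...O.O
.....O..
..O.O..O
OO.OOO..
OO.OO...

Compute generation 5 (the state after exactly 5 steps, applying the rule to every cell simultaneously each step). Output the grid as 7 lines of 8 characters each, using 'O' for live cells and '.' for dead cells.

Answer: .....OO.
...O...O
..OOO.O.
.OO...OO
.O.OOOO.
.OOO.O..
..O.O...

Derivation:
Simulating step by step:
Generation 0 (given above): 23 live cells
Generation 1: 25 live cells
...OO...
OOOOOO.O
OOO..O..
.O..OO..
.OO...O.
O....O..
OO.O.O..
Generation 2: 21 live cells
.O...O..
O....OO.
........
...OOOO.
OOO.O.O.
O...OOO.
OO..O...
Generation 3: 19 live cells
.....OO.
.....OO.
........
.OOOO.O.
OOO....O
..O.O.O.
OO..O...
Generation 4: 19 live cells
.....OO.
.....OO.
..OOO.O.
O..O....
O...O.OO
..O..O..
.O.O.O..
Generation 5: 23 live cells
(generation 5 grid is the final answer)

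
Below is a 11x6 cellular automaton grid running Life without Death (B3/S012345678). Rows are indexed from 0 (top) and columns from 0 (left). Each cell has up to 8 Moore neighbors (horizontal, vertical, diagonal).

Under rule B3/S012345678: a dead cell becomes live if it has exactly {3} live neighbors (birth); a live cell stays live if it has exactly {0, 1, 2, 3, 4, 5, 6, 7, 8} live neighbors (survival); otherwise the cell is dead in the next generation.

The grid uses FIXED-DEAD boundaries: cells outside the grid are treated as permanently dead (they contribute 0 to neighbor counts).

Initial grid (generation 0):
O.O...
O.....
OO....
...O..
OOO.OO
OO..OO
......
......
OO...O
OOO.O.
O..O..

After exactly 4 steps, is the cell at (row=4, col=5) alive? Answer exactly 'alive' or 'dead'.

Answer: alive

Derivation:
Simulating step by step:
Generation 0 (given above): 24 live cells
Generation 1: 31 live cells
OOO...
O.....
OO....
...OO.
OOO.OO
OOOOOO
......
......
OOO..O
OOOOO.
O.OO..
Generation 2: 40 live cells
OOO...
O.O...
OO....
...OOO
OOO.OO
OOOOOO
.OOOO.
.O....
OOO.OO
OOOOO.
O.OOO.
Generation 3: 45 live cells
OOO...
O.O...
OOOOO.
...OOO
OOO.OO
OOOOOO
.OOOOO
.O...O
OOO.OO
OOOOO.
O.OOO.
Generation 4: 46 live cells
OOO...
O.O...
OOOOOO
...OOO
OOO.OO
OOOOOO
.OOOOO
.O...O
OOO.OO
OOOOO.
O.OOO.

Cell (4,5) at generation 4: 1 -> alive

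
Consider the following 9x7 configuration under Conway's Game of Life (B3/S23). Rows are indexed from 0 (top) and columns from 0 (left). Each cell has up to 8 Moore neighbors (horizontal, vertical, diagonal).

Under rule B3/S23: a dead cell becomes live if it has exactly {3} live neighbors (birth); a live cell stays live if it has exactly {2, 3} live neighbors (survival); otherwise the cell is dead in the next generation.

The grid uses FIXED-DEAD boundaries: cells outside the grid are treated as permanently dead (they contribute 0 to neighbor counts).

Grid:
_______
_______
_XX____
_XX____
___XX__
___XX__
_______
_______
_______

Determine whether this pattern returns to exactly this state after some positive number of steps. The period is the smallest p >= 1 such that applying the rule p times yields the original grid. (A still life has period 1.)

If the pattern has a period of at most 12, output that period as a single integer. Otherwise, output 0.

Answer: 2

Derivation:
Simulating and comparing each generation to the original:
Gen 0 (original, given above): 8 live cells
Gen 1: 6 live cells, differs from original
Gen 2: 8 live cells, MATCHES original -> period = 2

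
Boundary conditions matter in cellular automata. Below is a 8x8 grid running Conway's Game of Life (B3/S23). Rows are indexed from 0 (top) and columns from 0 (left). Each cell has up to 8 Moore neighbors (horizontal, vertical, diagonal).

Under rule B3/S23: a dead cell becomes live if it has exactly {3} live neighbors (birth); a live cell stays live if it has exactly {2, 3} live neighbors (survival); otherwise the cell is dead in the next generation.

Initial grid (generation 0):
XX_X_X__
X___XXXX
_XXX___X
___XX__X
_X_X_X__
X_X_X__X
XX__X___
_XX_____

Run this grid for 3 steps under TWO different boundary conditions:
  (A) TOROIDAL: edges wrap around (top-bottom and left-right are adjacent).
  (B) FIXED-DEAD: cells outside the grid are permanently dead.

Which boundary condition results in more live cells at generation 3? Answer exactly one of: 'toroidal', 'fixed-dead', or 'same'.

Under TOROIDAL boundary, generation 3:
__X__X__
_XX_X___
XXXX_XX_
___X_XXX
_XXXX__X
X__XX__X
___X__X_
___X__X_
Population = 28

Under FIXED-DEAD boundary, generation 3:
XX______
__X_____
__X____X
___X_X_X
__XXX___
X___X_X_
X_XXXX__
XXX_____
Population = 22

Comparison: toroidal=28, fixed-dead=22 -> toroidal

Answer: toroidal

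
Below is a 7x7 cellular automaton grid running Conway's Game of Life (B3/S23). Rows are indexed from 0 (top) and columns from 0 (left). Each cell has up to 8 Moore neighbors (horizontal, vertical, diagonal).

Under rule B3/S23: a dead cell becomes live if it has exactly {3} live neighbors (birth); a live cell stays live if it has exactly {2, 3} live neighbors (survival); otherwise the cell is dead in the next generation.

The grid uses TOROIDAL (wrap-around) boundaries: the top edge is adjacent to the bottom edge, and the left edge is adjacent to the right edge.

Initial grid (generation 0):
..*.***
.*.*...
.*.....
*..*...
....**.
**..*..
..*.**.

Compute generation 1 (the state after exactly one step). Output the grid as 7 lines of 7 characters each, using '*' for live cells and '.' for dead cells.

Simulating step by step:
Generation 0 (given above): 17 live cells
Generation 1: 21 live cells
(generation 1 grid is the final answer)

Answer: .**...*
**.***.
**.....
....*..
**.****
.*....*
*.*....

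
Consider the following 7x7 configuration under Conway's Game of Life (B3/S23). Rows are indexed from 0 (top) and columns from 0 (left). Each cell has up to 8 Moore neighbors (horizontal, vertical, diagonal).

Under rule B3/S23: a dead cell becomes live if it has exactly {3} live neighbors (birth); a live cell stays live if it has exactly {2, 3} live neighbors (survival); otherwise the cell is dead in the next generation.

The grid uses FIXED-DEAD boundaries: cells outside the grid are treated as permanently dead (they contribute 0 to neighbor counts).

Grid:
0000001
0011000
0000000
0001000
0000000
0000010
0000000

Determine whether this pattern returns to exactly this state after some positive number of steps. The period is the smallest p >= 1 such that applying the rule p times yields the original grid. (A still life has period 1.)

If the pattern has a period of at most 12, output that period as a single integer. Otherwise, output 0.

Answer: 0

Derivation:
Simulating and comparing each generation to the original:
Gen 0 (original, given above): 5 live cells
Gen 1: 2 live cells, differs from original
Gen 2: 0 live cells, differs from original
Gen 3: 0 live cells, differs from original
Gen 4: 0 live cells, differs from original
Gen 5: 0 live cells, differs from original
Gen 6: 0 live cells, differs from original
Gen 7: 0 live cells, differs from original
Gen 8: 0 live cells, differs from original
Gen 9: 0 live cells, differs from original
Gen 10: 0 live cells, differs from original
Gen 11: 0 live cells, differs from original
Gen 12: 0 live cells, differs from original
No period found within 12 steps.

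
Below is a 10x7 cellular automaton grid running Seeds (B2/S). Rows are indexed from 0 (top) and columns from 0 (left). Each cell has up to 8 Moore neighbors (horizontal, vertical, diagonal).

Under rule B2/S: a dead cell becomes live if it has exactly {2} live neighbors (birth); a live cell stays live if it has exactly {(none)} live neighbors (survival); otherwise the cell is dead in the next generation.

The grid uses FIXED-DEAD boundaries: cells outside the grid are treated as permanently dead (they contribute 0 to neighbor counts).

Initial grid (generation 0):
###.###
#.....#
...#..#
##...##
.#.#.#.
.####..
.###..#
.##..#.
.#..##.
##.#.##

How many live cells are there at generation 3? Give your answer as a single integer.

Answer: 8

Derivation:
Simulating step by step:
Generation 0 (given above): 36 live cells
Generation 1: 5 live cells
...#...
.......
..#.#..
...#...
.......
......#
.......
.......
.......
.......
Generation 2: 4 live cells
.......
..#.#..
.......
..#.#..
.......
.......
.......
.......
.......
.......
Generation 3: 8 live cells
...#...
...#...
.##.##.
...#...
...#...
.......
.......
.......
.......
.......
Population at generation 3: 8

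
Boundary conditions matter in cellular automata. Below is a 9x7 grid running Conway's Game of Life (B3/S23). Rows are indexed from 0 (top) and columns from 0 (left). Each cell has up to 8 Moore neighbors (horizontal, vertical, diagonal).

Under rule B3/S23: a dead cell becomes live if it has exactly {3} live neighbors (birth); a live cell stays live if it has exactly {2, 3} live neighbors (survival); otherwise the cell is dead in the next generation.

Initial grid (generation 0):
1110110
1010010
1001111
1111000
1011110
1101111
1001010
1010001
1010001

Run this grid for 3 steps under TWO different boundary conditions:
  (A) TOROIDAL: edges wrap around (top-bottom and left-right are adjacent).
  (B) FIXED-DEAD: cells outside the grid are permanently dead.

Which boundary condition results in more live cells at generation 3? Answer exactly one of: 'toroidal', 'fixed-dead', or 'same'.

Answer: fixed-dead

Derivation:
Under TOROIDAL boundary, generation 3:
0100010
0011100
0000100
0000000
0000000
0001000
0010100
0000010
0000100
Population = 11

Under FIXED-DEAD boundary, generation 3:
0111000
0010101
0100011
0000000
0000011
0001000
0000010
0100000
0011000
Population = 16

Comparison: toroidal=11, fixed-dead=16 -> fixed-dead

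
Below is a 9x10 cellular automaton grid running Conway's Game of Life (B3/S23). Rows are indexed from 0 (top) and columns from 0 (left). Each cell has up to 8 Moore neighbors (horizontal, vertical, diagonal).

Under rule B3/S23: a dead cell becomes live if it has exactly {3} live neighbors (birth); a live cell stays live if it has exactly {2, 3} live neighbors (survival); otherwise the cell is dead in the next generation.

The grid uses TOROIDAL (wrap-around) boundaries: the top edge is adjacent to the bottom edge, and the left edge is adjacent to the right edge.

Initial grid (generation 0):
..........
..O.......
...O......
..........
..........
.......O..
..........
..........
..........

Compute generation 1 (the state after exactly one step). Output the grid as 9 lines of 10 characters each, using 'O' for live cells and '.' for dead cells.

Simulating step by step:
Generation 0 (given above): 3 live cells
Generation 1: 0 live cells
(generation 1 grid is the final answer)

Answer: ..........
..........
..........
..........
..........
..........
..........
..........
..........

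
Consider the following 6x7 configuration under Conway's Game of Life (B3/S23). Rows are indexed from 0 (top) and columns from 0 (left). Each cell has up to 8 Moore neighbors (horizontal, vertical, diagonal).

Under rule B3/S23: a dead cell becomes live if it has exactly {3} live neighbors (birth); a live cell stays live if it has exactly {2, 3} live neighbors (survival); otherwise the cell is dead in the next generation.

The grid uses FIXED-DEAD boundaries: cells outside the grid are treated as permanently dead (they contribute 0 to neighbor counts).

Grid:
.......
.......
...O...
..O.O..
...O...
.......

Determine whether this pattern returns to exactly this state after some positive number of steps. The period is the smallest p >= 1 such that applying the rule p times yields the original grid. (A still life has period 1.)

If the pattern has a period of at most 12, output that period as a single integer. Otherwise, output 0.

Answer: 1

Derivation:
Simulating and comparing each generation to the original:
Gen 0 (original, given above): 4 live cells
Gen 1: 4 live cells, MATCHES original -> period = 1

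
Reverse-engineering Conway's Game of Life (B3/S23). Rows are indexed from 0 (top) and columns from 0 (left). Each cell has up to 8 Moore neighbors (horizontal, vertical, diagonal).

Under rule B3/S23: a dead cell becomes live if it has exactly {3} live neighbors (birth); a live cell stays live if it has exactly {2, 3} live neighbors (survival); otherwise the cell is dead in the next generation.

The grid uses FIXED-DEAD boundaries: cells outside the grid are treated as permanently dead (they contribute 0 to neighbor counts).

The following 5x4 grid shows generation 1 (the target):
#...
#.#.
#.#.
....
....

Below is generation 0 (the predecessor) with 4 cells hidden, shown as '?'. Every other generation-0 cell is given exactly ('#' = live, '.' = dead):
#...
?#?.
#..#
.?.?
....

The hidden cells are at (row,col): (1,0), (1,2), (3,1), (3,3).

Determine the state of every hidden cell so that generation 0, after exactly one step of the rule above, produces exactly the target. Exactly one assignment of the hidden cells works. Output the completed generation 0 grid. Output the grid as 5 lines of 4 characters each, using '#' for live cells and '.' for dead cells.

Hidden generation-0 cells (in order): (1,0), (1,2), (3,1), (3,3).
A hidden cell only influences target cells in its own 3x3 neighborhood. Try each of the 2^4 = 16 assignments, step the completed generation 0 forward once under B3/S23, and compare with the target:
  (1,0)=. (1,2)=. (3,1)=. (3,3)=. -> step gives (0,0)='.' but target has '#' -> reject
  (1,0)=. (1,2)=. (3,1)=. (3,3)=# -> step gives (0,0)='.' but target has '#' -> reject
  (1,0)=. (1,2)=. (3,1)=# (3,3)=. -> step gives (0,0)='.' but target has '#' -> reject
  (1,0)=. (1,2)=. (3,1)=# (3,3)=# -> step gives (0,0)='.' but target has '#' -> reject
  (1,0)=. (1,2)=# (3,1)=. (3,3)=. -> step gives (0,0)='.' but target has '#' -> reject
  (1,0)=. (1,2)=# (3,1)=. (3,3)=# -> step gives (0,0)='.' but target has '#' -> reject
  (1,0)=. (1,2)=# (3,1)=# (3,3)=. -> step gives (0,0)='.' but target has '#' -> reject
  (1,0)=. (1,2)=# (3,1)=# (3,3)=# -> step gives (0,0)='.' but target has '#' -> reject
  (1,0)=# (1,2)=. (3,1)=. (3,3)=. -> step gives (0,1)='#' but target has '.' -> reject
  (1,0)=# (1,2)=. (3,1)=. (3,3)=# -> step gives (0,1)='#' but target has '.' -> reject
  (1,0)=# (1,2)=. (3,1)=# (3,3)=. -> step gives (0,1)='#' but target has '.' -> reject
  (1,0)=# (1,2)=. (3,1)=# (3,3)=# -> step gives (0,1)='#' but target has '.' -> reject
  (1,0)=# (1,2)=# (3,1)=. (3,3)=. -> step reproduces the target at every cell -> ACCEPT
  (1,0)=# (1,2)=# (3,1)=. (3,3)=# -> step gives (2,2)='.' but target has '#' -> reject
  (1,0)=# (1,2)=# (3,1)=# (3,3)=. -> step gives (2,2)='.' but target has '#' -> reject
  (1,0)=# (1,2)=# (3,1)=# (3,3)=# -> step gives (2,2)='.' but target has '#' -> reject
Unique solution: (1,0)=live, (1,2)=live, (3,1)=dead, (3,3)=dead.
Check: live-neighbor counts of every cell in the completed generation 0:
2421
3422
2431
1111
0000
Applying B3/S23 to generation 0 with these counts gives:
#...
#.#.
#.#.
....
....
which matches the target exactly.

Answer: #...
###.
#..#
....
....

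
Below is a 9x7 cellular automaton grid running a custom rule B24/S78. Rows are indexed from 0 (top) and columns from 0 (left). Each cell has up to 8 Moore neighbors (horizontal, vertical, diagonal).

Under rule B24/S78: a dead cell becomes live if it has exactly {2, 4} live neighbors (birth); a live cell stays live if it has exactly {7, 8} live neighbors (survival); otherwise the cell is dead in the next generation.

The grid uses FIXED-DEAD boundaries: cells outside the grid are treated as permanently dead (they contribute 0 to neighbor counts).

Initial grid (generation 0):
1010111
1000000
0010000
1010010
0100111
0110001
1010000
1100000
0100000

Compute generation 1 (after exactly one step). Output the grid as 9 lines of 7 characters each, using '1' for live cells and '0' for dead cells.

Answer: 0001000
0110101
1101000
0100000
0010000
0000110
0001000
0000000
0010000

Derivation:
Simulating step by step:
Generation 0 (given above): 22 live cells
Generation 1: 14 live cells
(generation 1 grid is the final answer)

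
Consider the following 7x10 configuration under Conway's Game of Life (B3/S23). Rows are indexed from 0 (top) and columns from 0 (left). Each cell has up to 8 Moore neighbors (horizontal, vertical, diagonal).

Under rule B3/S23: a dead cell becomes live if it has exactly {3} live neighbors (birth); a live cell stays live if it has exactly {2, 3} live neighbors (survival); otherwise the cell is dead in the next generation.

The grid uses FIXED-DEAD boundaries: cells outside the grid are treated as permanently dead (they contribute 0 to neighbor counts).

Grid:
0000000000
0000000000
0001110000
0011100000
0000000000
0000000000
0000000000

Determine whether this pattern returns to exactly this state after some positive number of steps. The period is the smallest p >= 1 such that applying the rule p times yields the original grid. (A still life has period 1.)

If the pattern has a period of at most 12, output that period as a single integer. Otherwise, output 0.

Simulating and comparing each generation to the original:
Gen 0 (original, given above): 6 live cells
Gen 1: 6 live cells, differs from original
Gen 2: 6 live cells, MATCHES original -> period = 2

Answer: 2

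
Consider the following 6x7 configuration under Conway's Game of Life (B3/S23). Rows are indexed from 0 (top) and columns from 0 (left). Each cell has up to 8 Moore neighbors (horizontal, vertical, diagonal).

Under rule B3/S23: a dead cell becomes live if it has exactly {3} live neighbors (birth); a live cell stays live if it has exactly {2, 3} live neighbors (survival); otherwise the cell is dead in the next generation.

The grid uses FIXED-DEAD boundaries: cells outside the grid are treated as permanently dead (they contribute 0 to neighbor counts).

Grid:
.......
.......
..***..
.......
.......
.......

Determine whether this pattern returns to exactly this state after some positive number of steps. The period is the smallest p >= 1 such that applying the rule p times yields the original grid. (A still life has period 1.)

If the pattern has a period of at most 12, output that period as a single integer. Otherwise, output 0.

Answer: 2

Derivation:
Simulating and comparing each generation to the original:
Gen 0 (original, given above): 3 live cells
Gen 1: 3 live cells, differs from original
Gen 2: 3 live cells, MATCHES original -> period = 2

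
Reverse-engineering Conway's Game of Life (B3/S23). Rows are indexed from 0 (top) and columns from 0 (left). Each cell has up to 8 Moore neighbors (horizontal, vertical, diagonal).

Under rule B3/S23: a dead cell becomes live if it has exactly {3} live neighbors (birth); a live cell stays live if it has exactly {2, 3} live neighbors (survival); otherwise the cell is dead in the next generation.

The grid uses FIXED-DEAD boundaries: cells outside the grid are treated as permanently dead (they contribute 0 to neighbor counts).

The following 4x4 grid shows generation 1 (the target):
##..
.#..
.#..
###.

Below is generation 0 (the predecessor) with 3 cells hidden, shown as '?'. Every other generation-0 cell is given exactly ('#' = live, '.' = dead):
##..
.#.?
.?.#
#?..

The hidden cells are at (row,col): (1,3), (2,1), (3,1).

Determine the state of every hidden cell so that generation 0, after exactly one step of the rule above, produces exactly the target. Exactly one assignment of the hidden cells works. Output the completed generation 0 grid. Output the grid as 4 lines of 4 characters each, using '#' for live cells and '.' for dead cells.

Answer: ##..
.#..
.#.#
##..

Derivation:
Hidden generation-0 cells (in order): (1,3), (2,1), (3,1).
A hidden cell only influences target cells in its own 3x3 neighborhood. Try each of the 2^3 = 8 assignments, step the completed generation 0 forward once under B3/S23, and compare with the target:
  (1,3)=. (2,1)=. (3,1)=. -> step gives (1,0)='#' but target has '.' -> reject
  (1,3)=. (2,1)=. (3,1)=# -> step gives (1,0)='#' but target has '.' -> reject
  (1,3)=. (2,1)=# (3,1)=. -> step gives (2,0)='#' but target has '.' -> reject
  (1,3)=. (2,1)=# (3,1)=# -> step reproduces the target at every cell -> ACCEPT
  (1,3)=# (2,1)=. (3,1)=. -> step gives (0,2)='#' but target has '.' -> reject
  (1,3)=# (2,1)=. (3,1)=# -> step gives (0,2)='#' but target has '.' -> reject
  (1,3)=# (2,1)=# (3,1)=. -> step gives (0,2)='#' but target has '.' -> reject
  (1,3)=# (2,1)=# (3,1)=# -> step gives (0,2)='#' but target has '.' -> reject
Unique solution: (1,3)=dead, (2,1)=live, (3,1)=live.
Check: live-neighbor counts of every cell in the completed generation 0:
2220
4341
4340
2231
Applying B3/S23 to generation 0 with these counts gives:
##..
.#..
.#..
###.
which matches the target exactly.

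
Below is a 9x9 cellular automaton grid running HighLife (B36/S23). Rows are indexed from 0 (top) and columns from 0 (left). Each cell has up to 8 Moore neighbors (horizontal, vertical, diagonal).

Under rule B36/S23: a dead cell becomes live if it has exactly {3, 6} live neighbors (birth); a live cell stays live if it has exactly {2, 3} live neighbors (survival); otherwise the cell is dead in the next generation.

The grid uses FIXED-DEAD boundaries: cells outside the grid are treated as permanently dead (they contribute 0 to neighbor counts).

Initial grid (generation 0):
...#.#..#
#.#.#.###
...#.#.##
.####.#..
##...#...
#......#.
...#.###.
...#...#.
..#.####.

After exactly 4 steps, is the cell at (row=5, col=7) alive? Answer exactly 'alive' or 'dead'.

Answer: dead

Derivation:
Simulating step by step:
Generation 0 (given above): 34 live cells
Generation 1: 33 live cells
...####.#
..#......
........#
##.#..##.
#..####..
##..##.#.
....#..##
..##....#
...#####.
Generation 2: 36 live cells
...###...
...###.#.
.##....#.
####..##.
...#.....
##.....##
.##.#####
..#.....#
..######.
Generation 3: 37 live cells
...#.##..
.....#...
#....#.##
#..#..##.
...#..#.#
##.###..#
#.##.##..
...#.####
..######.
Generation 4: 25 live cells
....###..
.....#.#.
....##.##
....##...
##.#..#.#
##.......
#.......#
.#......#
..##....#

Cell (5,7) at generation 4: 0 -> dead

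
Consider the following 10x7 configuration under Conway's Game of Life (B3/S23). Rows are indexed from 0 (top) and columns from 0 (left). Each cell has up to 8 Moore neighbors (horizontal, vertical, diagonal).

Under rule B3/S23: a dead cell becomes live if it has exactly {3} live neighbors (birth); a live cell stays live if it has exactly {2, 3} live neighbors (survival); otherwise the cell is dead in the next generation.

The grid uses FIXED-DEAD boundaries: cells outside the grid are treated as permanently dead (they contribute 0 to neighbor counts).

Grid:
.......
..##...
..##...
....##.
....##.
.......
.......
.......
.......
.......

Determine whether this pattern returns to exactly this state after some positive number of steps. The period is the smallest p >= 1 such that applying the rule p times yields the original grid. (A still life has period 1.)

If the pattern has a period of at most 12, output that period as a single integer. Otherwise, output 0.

Simulating and comparing each generation to the original:
Gen 0 (original, given above): 8 live cells
Gen 1: 6 live cells, differs from original
Gen 2: 8 live cells, MATCHES original -> period = 2

Answer: 2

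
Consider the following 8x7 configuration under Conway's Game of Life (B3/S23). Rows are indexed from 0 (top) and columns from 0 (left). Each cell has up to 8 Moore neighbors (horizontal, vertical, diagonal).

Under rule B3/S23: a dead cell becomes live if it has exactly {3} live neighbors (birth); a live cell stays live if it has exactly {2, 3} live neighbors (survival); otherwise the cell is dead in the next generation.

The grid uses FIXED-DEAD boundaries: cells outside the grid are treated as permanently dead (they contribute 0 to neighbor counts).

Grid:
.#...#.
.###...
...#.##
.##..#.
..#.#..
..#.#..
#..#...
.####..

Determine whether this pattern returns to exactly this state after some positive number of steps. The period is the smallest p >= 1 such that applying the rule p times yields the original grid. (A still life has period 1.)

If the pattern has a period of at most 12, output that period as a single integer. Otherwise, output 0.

Simulating and comparing each generation to the original:
Gen 0 (original, given above): 21 live cells
Gen 1: 22 live cells, differs from original
Gen 2: 16 live cells, differs from original
Gen 3: 11 live cells, differs from original
Gen 4: 13 live cells, differs from original
Gen 5: 11 live cells, differs from original
Gen 6: 12 live cells, differs from original
Gen 7: 14 live cells, differs from original
Gen 8: 17 live cells, differs from original
Gen 9: 20 live cells, differs from original
Gen 10: 19 live cells, differs from original
Gen 11: 23 live cells, differs from original
Gen 12: 13 live cells, differs from original
No period found within 12 steps.

Answer: 0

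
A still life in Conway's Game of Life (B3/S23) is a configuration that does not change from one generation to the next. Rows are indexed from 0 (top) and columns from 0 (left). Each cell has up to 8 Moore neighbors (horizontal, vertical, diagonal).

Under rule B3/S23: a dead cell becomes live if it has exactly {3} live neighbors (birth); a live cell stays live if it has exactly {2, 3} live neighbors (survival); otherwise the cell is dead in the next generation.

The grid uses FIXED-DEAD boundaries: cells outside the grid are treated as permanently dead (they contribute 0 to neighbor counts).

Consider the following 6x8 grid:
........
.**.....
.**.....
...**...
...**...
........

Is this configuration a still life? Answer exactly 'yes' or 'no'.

Answer: no

Derivation:
Compute generation 1 and compare to generation 0 (given above):
Generation 1:
........
.**.....
.*......
....*...
...**...
........
Cell (2,2) differs: gen0=1 vs gen1=0 -> NOT a still life.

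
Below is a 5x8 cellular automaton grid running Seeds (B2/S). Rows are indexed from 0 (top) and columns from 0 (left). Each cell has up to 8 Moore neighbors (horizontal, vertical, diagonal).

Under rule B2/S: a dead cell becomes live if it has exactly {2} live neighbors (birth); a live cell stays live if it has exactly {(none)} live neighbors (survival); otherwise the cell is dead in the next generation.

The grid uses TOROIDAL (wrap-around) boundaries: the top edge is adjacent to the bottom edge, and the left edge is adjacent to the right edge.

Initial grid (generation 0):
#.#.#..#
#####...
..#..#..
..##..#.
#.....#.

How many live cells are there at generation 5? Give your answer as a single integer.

Simulating step by step:
Generation 0 (given above): 16 live cells
Generation 1: 7 live cells
......#.
......#.
#.....##
....#...
....#...
Generation 2: 6 live cells
.......#
#.......
........
#..#..#.
...#....
Generation 3: 11 live cells
#.......
.......#
##......
..#.#..#
#.#.#.#.
Generation 4: 7 live cells
...#.##.
........
..##..#.
......#.
........
Generation 5: 10 live cells
....#...
.......#
.....#.#
..##.#.#
....#..#
Population at generation 5: 10

Answer: 10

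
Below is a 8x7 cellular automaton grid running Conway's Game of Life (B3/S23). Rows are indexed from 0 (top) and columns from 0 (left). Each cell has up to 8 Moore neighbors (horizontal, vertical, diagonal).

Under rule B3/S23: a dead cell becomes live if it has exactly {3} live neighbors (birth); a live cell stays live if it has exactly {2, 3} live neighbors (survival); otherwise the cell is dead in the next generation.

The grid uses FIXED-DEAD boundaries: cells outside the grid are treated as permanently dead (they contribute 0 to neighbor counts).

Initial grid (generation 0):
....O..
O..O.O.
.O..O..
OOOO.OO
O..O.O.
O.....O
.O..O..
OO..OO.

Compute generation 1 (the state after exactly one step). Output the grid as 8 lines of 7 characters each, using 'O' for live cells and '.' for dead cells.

Answer: ....O..
...O.O.
......O
O..O.OO
O..O.O.
OO..OO.
.O..O..
OO..OO.

Derivation:
Simulating step by step:
Generation 0 (given above): 23 live cells
Generation 1: 21 live cells
(generation 1 grid is the final answer)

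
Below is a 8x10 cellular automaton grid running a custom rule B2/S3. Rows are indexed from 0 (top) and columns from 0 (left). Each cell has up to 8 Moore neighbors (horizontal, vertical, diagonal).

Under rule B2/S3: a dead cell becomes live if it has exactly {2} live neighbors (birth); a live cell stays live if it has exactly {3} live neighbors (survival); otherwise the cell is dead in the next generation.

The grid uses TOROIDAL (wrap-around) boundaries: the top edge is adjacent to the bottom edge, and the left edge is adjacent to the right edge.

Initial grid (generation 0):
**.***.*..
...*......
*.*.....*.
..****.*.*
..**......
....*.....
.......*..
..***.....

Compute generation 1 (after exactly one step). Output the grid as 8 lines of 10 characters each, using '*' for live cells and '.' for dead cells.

Answer: ......*...
...*.****.
..*..***..
*...*.*...
.**...*.*.
..*.......
..*..*....
*.*....**.

Derivation:
Simulating step by step:
Generation 0 (given above): 23 live cells
Generation 1: 24 live cells
(generation 1 grid is the final answer)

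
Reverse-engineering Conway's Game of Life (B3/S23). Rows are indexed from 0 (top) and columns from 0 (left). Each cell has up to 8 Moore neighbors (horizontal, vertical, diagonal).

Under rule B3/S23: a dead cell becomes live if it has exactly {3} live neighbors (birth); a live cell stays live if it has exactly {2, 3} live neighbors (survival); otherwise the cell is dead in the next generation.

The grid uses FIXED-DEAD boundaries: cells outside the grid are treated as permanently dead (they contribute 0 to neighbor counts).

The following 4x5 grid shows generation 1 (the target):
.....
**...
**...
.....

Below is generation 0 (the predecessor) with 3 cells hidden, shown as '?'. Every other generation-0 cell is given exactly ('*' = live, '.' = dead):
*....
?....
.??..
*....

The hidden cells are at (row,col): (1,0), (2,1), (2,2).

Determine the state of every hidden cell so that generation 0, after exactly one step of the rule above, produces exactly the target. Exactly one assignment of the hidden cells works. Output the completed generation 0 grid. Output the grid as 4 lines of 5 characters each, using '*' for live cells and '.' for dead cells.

Hidden generation-0 cells (in order): (1,0), (2,1), (2,2).
A hidden cell only influences target cells in its own 3x3 neighborhood. Try each of the 2^3 = 8 assignments, step the completed generation 0 forward once under B3/S23, and compare with the target:
  (1,0)=. (2,1)=. (2,2)=. -> step gives (1,0)='.' but target has '*' -> reject
  (1,0)=. (2,1)=. (2,2)=* -> step gives (1,0)='.' but target has '*' -> reject
  (1,0)=. (2,1)=* (2,2)=. -> step gives (1,0)='.' but target has '*' -> reject
  (1,0)=. (2,1)=* (2,2)=* -> step gives (1,0)='.' but target has '*' -> reject
  (1,0)=* (2,1)=. (2,2)=. -> step gives (1,0)='.' but target has '*' -> reject
  (1,0)=* (2,1)=. (2,2)=* -> step gives (1,0)='.' but target has '*' -> reject
  (1,0)=* (2,1)=* (2,2)=. -> step reproduces the target at every cell -> ACCEPT
  (1,0)=* (2,1)=* (2,2)=* -> step gives (1,1)='.' but target has '*' -> reject
Unique solution: (1,0)=live, (2,1)=live, (2,2)=dead.
Check: live-neighbor counts of every cell in the completed generation 0:
12000
23100
32100
12100
Applying B3/S23 to generation 0 with these counts gives:
.....
**...
**...
.....
which matches the target exactly.

Answer: *....
*....
.*...
*....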